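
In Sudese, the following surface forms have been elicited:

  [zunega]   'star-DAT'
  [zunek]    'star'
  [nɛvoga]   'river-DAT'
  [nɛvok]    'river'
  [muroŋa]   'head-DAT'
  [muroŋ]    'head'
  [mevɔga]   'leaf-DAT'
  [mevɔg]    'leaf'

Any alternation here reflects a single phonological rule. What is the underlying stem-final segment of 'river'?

/k/

In [nɛvoga] and [nɛvok] the final segment of 'river' alternates: [g] ~ [k].
But 'leaf' keeps [g] in both environments ([mevɔga], [mevɔg]), so there is no rule changing /g/ to [k] in isolation.
The alternation reflects intervocalic voicing: voiceless stops become voiced between vowels. /k/ is underlying.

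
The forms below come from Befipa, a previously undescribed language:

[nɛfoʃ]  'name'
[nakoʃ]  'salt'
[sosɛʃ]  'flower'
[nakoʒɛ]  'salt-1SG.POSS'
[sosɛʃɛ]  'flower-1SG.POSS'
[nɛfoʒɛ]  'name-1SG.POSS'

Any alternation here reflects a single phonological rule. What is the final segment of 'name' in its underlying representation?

The root 'name' surfaces as [nɛfoʃ] and [nɛfoʒɛ], with a stem-final [ʃ] ~ [ʒ] alternation.
Compare 'flower', with invariant [ʃ] in [sosɛʃ] and [sosɛʃɛ]: an analysis with underlying /ʃ/ and a rule producing [ʒ] before the 1SG.POSS suffix would wrongly predict alternation here too.
The alternation reflects word-final obstruent devoicing: voiced obstruents become voiceless word-finally. /ʒ/ is underlying.

/ʒ/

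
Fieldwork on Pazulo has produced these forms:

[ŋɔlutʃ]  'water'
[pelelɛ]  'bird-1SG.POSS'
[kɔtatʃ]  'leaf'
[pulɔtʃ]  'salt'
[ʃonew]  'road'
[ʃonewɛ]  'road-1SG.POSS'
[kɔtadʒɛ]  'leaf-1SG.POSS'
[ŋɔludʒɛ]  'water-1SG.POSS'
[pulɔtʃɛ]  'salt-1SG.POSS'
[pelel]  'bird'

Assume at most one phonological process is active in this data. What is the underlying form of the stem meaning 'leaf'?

/kɔtadʒ/

The stem for 'leaf' ends in [dʒ] in [kɔtadʒɛ] but [tʃ] in [kɔtatʃ].
The stem 'salt' ([pulɔtʃɛ], [pulɔtʃ]) shows [tʃ] unchanged in both environments, so [tʃ] cannot be basic with [dʒ] derived before the 1SG.POSS suffix.
So /dʒ/ is underlying, and a rule of word-final obstruent devoicing — voiced obstruents become voiceless word-finally — gives [tʃ].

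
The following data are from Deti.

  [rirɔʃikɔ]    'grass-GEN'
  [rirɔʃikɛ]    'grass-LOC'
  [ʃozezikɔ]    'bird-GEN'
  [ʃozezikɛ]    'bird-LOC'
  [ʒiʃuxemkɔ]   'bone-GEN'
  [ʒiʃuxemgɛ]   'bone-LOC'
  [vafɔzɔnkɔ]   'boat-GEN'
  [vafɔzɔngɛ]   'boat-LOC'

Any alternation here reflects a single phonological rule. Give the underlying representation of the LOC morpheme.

/-gɛ/

The LOC suffix surfaces as [-gɛ] and [-kɛ], depending on the final segment of the stem.
By contrast the GEN suffix keeps its initial [k] throughout — that segment must be underlying.
The LOC suffix is therefore /-gɛ/ underlyingly, with post-vocalic devoicing: voiced stops become voiceless after a vowel.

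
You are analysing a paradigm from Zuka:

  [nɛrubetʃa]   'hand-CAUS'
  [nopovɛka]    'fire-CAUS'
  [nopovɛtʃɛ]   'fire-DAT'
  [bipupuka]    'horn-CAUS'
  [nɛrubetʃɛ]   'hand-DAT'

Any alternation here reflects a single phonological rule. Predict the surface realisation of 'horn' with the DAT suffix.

[bipuputʃɛ]

'fire' shows [k] ~ [tʃ] at the end of the stem ([nopovɛka] vs [nopovɛtʃɛ]).
If /tʃ/ were underlying and a rule turned it into [k] before the CAUS suffix, 'hand' would also alternate; but it has [tʃ] in both [nɛrubetʃa] and [nɛrubetʃɛ].
The underlying segment must be /k/; /k/ becomes palato-alveolar [tʃ] before a front vowel, yielding [tʃ] there.
From [bipupuka] the stem 'horn' is /bipupuk/; before a front vowel this yields [bipuputʃɛ].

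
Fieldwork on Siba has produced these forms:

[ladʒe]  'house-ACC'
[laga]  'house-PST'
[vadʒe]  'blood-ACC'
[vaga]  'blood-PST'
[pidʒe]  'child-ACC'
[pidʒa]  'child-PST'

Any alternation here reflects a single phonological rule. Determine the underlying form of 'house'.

The stem for 'house' ends in [dʒ] in [ladʒe] but [g] in [laga].
Compare 'child', with invariant [dʒ] in [pidʒe] and [pidʒa]: an analysis with underlying /dʒ/ and a rule producing [g] before the PST suffix would wrongly predict alternation here too.
The underlying segment must be /g/; /g/ becomes palato-alveolar [dʒ] before a front vowel, yielding [dʒ] there.
So 'house' = /lag/.

/lag/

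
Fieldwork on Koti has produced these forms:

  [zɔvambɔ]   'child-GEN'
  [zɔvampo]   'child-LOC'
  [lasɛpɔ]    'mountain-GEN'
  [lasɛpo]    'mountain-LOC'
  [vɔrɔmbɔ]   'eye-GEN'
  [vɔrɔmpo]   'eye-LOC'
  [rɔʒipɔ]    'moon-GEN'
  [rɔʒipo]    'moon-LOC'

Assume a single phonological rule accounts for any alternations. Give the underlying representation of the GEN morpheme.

The GEN morpheme has two allomorphs, [-bɔ] and [-pɔ].
The LOC suffix, which begins with [p], is invariant after every stem; so [p] is not altered by any rule here.
The GEN suffix is therefore /-bɔ/ underlyingly, with post-vocalic devoicing: voiced stops become voiceless after a vowel.

/-bɔ/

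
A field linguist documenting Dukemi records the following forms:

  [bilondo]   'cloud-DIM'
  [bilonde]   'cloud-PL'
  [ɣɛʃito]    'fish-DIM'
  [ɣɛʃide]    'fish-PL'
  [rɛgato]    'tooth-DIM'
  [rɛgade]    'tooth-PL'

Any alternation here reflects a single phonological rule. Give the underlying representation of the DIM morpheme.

The DIM morpheme has two allomorphs, [-do] and [-to].
The PL suffix, which begins with [d], is invariant after every stem; so [d] is not altered by any rule here.
The DIM suffix is therefore /-to/ underlyingly, with post-nasal voicing: voiceless stops become voiced after a nasal.

/-to/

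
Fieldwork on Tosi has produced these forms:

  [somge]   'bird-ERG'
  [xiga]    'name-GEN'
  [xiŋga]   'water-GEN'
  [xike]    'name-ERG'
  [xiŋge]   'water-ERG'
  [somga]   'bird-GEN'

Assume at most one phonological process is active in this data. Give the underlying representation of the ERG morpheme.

The ERG suffix surfaces as [-ge] and [-ke], depending on the final segment of the stem.
By contrast the GEN suffix keeps its initial [g] throughout — that segment must be underlying.
The ERG suffix is therefore /-ke/ underlyingly, with post-nasal voicing: voiceless stops become voiced after a nasal.

/-ke/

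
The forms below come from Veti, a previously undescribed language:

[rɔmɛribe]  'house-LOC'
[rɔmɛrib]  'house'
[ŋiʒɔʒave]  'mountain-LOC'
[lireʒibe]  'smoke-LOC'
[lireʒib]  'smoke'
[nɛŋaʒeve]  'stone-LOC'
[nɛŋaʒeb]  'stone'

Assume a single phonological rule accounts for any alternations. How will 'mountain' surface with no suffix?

The root 'stone' surfaces as [nɛŋaʒeve] and [nɛŋaʒeb], with a stem-final [v] ~ [b] alternation.
The stem 'house' ([rɔmɛribe], [rɔmɛrib]) shows [b] unchanged in both environments, so [b] cannot be basic with [v] derived before the LOC suffix.
So /v/ is underlying, and a rule of word-final hardening — voiced fricatives become stops word-finally — gives [b].
The one attested form of 'mountain', [ŋiʒɔʒave], shows underlying /ŋiʒɔʒav/. Applying the same rule word-finally gives [ŋiʒɔʒab].

[ŋiʒɔʒab]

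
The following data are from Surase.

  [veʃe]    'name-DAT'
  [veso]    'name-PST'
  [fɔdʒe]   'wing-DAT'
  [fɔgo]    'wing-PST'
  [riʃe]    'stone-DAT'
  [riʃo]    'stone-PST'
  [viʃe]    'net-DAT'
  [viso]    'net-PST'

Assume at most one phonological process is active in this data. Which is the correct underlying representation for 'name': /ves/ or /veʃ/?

'name' shows [ʃ] ~ [s] at the end of the stem ([veʃe] vs [veso]).
The stem 'stone' ([riʃe], [riʃo]) shows [ʃ] unchanged in both environments, so [ʃ] cannot be basic with [s] derived before the PST suffix.
Therefore /s/ is basic and [ʃ] is derived by palatalization before a front vowel (/g/ and /s/ become palato-alveolar [dʒ] and [ʃ] before a front vowel).

/ves/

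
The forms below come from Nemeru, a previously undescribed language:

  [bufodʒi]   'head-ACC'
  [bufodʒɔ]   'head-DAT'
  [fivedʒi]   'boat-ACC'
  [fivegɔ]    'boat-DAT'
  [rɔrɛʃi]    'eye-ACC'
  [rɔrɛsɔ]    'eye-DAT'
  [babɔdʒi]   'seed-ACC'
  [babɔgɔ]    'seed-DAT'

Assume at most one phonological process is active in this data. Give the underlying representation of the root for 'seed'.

The root 'seed' surfaces as [babɔdʒi] and [babɔgɔ], with a stem-final [dʒ] ~ [g] alternation.
Compare 'head', with invariant [dʒ] in [bufodʒi] and [bufodʒɔ]: an analysis with underlying /dʒ/ and a rule producing [g] before the DAT suffix would wrongly predict alternation here too.
Therefore /g/ is basic and [dʒ] is derived by palatalization before a front vowel (/g/ and /s/ become palato-alveolar [dʒ] and [ʃ] before a front vowel).
Hence 'seed' is /babɔg/ underlyingly.

/babɔg/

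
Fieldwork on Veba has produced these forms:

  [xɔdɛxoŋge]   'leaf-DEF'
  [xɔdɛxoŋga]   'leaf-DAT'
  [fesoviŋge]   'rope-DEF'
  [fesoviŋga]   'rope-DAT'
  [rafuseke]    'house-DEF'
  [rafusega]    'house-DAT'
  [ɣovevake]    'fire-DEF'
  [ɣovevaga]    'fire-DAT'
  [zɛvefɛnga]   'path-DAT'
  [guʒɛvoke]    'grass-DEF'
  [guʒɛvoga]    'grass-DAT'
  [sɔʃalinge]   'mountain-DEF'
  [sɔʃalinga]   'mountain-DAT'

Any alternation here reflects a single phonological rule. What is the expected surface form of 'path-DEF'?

[zɛvefɛnge]

The DEF suffix surfaces as [-ge] and [-ke], depending on the final segment of the stem.
The DAT suffix, which begins with [g], is invariant after every stem; so [g] is not altered by any rule here.
So the underlying form is /-ke/, and voiceless stops become voiced after a nasal.
After 'path', which ends in a nasal, the suffix surfaces as [-ge], giving [zɛvefɛnge].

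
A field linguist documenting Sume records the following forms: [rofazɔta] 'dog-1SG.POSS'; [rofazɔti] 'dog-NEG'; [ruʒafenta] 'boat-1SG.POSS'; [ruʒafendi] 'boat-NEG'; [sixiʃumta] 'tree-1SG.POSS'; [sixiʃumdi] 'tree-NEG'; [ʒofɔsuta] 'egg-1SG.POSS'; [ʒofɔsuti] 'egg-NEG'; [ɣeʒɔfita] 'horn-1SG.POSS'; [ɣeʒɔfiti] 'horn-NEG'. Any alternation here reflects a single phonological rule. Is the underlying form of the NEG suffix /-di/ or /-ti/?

/-di/

The NEG suffix surfaces as [-di] and [-ti], depending on the final segment of the stem.
The 1SG.POSS suffix, which begins with [t], is invariant after every stem; so [t] is not altered by any rule here.
The NEG suffix is therefore /-di/ underlyingly, with post-vocalic devoicing: voiced stops become voiceless after a vowel.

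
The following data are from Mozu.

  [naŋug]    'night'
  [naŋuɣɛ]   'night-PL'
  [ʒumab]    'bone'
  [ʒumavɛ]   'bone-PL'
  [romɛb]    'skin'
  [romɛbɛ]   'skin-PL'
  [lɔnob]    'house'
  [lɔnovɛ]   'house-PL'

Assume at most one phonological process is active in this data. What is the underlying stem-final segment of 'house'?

The stem for 'house' ends in [b] in [lɔnob] but [v] in [lɔnovɛ].
The stem 'skin' ([romɛb], [romɛbɛ]) shows [b] unchanged in both environments, so [b] cannot be basic with [v] derived before the PL suffix.
The alternation reflects word-final hardening: voiced fricatives become stops word-finally. /v/ is underlying.

/v/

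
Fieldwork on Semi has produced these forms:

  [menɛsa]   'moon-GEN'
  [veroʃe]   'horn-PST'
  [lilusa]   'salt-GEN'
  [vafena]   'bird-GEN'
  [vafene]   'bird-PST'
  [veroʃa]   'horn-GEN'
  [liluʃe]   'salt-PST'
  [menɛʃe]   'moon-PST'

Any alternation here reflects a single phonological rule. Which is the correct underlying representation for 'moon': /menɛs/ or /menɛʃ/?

In [menɛsa] and [menɛʃe] the final segment of 'moon' alternates: [s] ~ [ʃ].
If /ʃ/ were underlying and a rule turned it into [s] before the GEN suffix, 'horn' would also alternate; but it has [ʃ] in both [veroʃa] and [veroʃe].
So /s/ is underlying, and a rule of palatalization before a front vowel — /s/ becomes palato-alveolar [ʃ] before a front vowel — gives [ʃ].

/menɛs/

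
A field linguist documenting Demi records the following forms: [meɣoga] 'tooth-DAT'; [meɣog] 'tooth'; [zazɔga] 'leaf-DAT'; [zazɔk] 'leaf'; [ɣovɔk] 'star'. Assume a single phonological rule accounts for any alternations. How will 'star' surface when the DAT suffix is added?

'leaf' shows [g] ~ [k] at the end of the stem ([zazɔga] vs [zazɔk]).
Compare 'tooth', with invariant [g] in [meɣoga] and [meɣog]: an analysis with underlying /g/ and a rule producing [k] in isolation would wrongly predict alternation here too.
Therefore /k/ is basic and [g] is derived by intervocalic voicing (voiceless stops become voiced between vowels).
From [ɣovɔk] the stem 'star' is /ɣovɔk/; between vowels this yields [ɣovɔga].

[ɣovɔga]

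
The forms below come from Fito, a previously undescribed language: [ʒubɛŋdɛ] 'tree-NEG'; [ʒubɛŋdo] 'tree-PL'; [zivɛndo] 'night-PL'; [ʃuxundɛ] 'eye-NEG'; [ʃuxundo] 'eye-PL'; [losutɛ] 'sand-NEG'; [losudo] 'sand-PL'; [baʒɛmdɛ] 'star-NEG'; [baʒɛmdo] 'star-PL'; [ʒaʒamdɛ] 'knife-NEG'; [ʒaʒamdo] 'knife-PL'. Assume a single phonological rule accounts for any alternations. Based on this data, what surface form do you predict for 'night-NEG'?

The NEG morpheme has two allomorphs, [-dɛ] and [-tɛ].
The PL suffix, which begins with [d], is invariant after every stem; so [d] is not altered by any rule here.
The NEG suffix is therefore /-tɛ/ underlyingly, with post-nasal voicing: voiceless stops become voiced after a nasal.
After 'night', which ends in a nasal, the suffix surfaces as [-dɛ], giving [zivɛndɛ].

[zivɛndɛ]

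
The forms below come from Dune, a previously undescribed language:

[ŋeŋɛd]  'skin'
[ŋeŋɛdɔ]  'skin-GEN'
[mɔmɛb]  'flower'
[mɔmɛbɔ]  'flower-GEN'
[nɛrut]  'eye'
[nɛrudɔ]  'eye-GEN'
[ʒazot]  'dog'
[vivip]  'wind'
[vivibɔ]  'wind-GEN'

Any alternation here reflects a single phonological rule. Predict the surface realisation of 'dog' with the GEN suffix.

[ʒazodɔ]

The root 'eye' surfaces as [nɛrut] and [nɛrudɔ], with a stem-final [t] ~ [d] alternation.
The stem 'skin' ([ŋeŋɛd], [ŋeŋɛdɔ]) shows [d] unchanged in both environments, so [d] cannot be basic with [t] derived in isolation.
So /t/ is underlying, and a rule of intervocalic voicing — voiceless stops become voiced between vowels — gives [d].
The one attested form of 'dog', [ʒazot], shows underlying /ʒazot/. Applying the same rule between vowels gives [ʒazodɔ].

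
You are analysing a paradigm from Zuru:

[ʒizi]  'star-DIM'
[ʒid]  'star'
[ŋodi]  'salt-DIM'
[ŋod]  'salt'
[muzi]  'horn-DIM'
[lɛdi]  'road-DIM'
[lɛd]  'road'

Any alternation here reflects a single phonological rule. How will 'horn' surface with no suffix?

'star' shows [z] ~ [d] at the end of the stem ([ʒizi] vs [ʒid]).
But 'road' keeps [d] in both environments ([lɛdi], [lɛd]), so there is no rule changing /d/ to [z] before the DIM suffix.
The underlying segment must be /z/; voiced fricatives become stops word-finally, yielding [d] there.
The one attested form of 'horn', [muzi], shows underlying /muz/. Applying the same rule word-finally gives [mud].

[mud]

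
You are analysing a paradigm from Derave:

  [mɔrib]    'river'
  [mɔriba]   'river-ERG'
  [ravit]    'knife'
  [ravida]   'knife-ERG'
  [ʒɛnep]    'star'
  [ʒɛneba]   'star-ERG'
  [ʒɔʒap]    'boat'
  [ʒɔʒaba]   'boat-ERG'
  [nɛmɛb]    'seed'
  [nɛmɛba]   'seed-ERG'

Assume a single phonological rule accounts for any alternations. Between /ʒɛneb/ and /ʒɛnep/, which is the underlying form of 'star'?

/ʒɛnep/

The root 'star' surfaces as [ʒɛnep] and [ʒɛneba], with a stem-final [p] ~ [b] alternation.
If /b/ were underlying and a rule turned it into [p] in isolation, 'seed' would also alternate; but it has [b] in both [nɛmɛb] and [nɛmɛba].
The alternation reflects intervocalic voicing: voiceless stops become voiced between vowels. /p/ is underlying.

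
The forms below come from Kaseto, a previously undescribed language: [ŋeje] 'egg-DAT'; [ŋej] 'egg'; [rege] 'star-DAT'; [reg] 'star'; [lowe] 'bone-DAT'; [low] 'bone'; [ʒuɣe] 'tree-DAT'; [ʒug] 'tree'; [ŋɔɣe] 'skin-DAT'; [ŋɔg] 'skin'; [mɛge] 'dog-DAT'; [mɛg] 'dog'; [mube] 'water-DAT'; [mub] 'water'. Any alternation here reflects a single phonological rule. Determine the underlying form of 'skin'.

/ŋɔɣ/

In [ŋɔɣe] and [ŋɔg] the final segment of 'skin' alternates: [ɣ] ~ [g].
If /g/ were underlying and a rule turned it into [ɣ] before the DAT suffix, 'star' would also alternate; but it has [g] in both [rege] and [reg].
The alternation reflects word-final hardening: voiced fricatives become stops word-finally. /ɣ/ is underlying.
The underlying form of 'skin' is therefore /ŋɔɣ/.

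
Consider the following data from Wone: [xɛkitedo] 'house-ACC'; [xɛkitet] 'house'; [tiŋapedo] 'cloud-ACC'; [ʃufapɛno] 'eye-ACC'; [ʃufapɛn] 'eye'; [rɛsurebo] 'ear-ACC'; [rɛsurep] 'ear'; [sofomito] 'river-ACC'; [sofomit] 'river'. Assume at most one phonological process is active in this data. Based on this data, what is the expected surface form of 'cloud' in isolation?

[tiŋapet]

'house' shows [d] ~ [t] at the end of the stem ([xɛkitedo] vs [xɛkitet]).
If /t/ were underlying and a rule turned it into [d] before the ACC suffix, 'river' would also alternate; but it has [t] in both [sofomito] and [sofomit].
The alternation reflects word-final obstruent devoicing: voiced obstruents become voiceless word-finally. /d/ is underlying.
From [tiŋapedo] the stem 'cloud' is /tiŋaped/; word-finally this yields [tiŋapet].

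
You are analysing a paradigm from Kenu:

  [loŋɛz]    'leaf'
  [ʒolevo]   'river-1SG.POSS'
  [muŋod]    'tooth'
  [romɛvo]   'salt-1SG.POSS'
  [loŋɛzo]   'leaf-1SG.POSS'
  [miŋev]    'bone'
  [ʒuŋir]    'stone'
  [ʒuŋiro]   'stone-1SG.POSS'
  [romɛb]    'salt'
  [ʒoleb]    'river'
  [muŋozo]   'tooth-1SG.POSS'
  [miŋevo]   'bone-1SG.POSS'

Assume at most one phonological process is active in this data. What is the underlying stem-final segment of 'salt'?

/b/

The root 'salt' surfaces as [romɛb] and [romɛvo], with a stem-final [b] ~ [v] alternation.
If /v/ were underlying and a rule turned it into [b] in isolation, 'bone' would also alternate; but it has [v] in both [miŋev] and [miŋevo].
So /b/ is underlying, and a rule of intervocalic spirantization — voiced stops become fricatives between vowels — gives [v].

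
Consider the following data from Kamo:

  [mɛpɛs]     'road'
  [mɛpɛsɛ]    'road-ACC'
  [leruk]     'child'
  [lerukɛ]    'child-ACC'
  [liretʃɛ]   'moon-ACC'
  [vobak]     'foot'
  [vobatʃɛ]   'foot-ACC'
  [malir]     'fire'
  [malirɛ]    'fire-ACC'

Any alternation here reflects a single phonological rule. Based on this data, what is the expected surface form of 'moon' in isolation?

The root 'foot' surfaces as [vobak] and [vobatʃɛ], with a stem-final [k] ~ [tʃ] alternation.
But 'child' keeps [k] in both environments ([leruk], [lerukɛ]), so there is no rule changing /k/ to [tʃ] before the ACC suffix.
Therefore /tʃ/ is basic and [k] is derived by depalatalization (palato-alveolar /tʃ/ becomes [k] when no front vowel follows).
From [liretʃɛ] the stem 'moon' is /liretʃ/; when no front vowel follows this yields [lirek].

[lirek]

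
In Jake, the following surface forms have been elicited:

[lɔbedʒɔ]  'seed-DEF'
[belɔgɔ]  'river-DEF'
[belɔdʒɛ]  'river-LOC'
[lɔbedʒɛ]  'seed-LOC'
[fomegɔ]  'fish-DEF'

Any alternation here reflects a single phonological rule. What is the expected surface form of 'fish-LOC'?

[fomedʒɛ]

In [belɔgɔ] and [belɔdʒɛ] the final segment of 'river' alternates: [g] ~ [dʒ].
But 'seed' keeps [dʒ] in both environments ([lɔbedʒɔ], [lɔbedʒɛ]), so there is no rule changing /dʒ/ to [g] before the DEF suffix.
So /g/ is underlying, and a rule of palatalization before a front vowel — /g/ becomes palato-alveolar [dʒ] before a front vowel — gives [dʒ].
The one attested form of 'fish', [fomegɔ], shows underlying /fomeg/. Applying the same rule before a front vowel gives [fomedʒɛ].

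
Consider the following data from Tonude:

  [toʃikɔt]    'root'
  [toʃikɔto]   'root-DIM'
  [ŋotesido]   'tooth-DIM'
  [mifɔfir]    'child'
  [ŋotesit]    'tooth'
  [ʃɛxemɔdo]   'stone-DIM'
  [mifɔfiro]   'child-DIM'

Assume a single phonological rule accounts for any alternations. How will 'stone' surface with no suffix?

The root 'tooth' surfaces as [ŋotesido] and [ŋotesit], with a stem-final [d] ~ [t] alternation.
The stem 'root' ([toʃikɔto], [toʃikɔt]) shows [t] unchanged in both environments, so [t] cannot be basic with [d] derived before the DIM suffix.
The alternation reflects word-final obstruent devoicing: voiced obstruents become voiceless word-finally. /d/ is underlying.
From [ʃɛxemɔdo] the stem 'stone' is /ʃɛxemɔd/; word-finally this yields [ʃɛxemɔt].

[ʃɛxemɔt]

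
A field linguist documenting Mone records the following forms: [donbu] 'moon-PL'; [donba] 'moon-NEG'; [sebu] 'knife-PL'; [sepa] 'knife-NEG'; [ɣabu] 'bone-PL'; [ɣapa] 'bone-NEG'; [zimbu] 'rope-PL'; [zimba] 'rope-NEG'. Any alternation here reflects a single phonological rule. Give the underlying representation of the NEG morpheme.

The NEG suffix surfaces as [-ba] and [-pa], depending on the final segment of the stem.
The PL suffix, which begins with [b], is invariant after every stem; so [b] is not altered by any rule here.
The NEG suffix is therefore /-pa/ underlyingly, with post-nasal voicing: voiceless stops become voiced after a nasal.

/-pa/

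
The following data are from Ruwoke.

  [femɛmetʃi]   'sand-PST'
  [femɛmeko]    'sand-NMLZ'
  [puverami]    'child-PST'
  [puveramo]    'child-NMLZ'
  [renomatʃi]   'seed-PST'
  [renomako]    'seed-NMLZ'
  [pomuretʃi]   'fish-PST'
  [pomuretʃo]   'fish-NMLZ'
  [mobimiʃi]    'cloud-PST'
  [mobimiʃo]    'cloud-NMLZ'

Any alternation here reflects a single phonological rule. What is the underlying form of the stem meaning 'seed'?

'seed' shows [tʃ] ~ [k] at the end of the stem ([renomatʃi] vs [renomako]).
The stem 'fish' ([pomuretʃi], [pomuretʃo]) shows [tʃ] unchanged in both environments, so [tʃ] cannot be basic with [k] derived before the NMLZ suffix.
The alternation reflects palatalization before a front vowel: /k/ becomes palato-alveolar [tʃ] before a front vowel. /k/ is underlying.
So 'seed' = /renomak/.

/renomak/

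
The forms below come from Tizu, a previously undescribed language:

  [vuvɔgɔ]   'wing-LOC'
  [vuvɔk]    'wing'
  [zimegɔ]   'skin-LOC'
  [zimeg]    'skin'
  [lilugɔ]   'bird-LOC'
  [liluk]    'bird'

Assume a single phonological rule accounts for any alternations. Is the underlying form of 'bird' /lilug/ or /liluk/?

In [lilugɔ] and [liluk] the final segment of 'bird' alternates: [g] ~ [k].
If /g/ were underlying and a rule turned it into [k] in isolation, 'skin' would also alternate; but it has [g] in both [zimegɔ] and [zimeg].
The underlying segment must be /k/; voiceless stops become voiced between vowels, yielding [g] there.

/liluk/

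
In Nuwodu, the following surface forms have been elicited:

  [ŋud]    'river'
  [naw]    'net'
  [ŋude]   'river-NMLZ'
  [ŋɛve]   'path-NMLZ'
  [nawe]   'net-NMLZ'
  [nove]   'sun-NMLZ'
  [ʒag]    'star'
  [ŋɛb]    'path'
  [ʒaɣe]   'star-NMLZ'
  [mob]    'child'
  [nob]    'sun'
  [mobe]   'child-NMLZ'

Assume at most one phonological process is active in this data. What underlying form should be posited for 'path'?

In [ŋɛb] and [ŋɛve] the final segment of 'path' alternates: [b] ~ [v].
The stem 'child' ([mob], [mobe]) shows [b] unchanged in both environments, so [b] cannot be basic with [v] derived before the NMLZ suffix.
So /v/ is underlying, and a rule of word-final hardening — voiced fricatives become stops word-finally — gives [b].
So 'path' = /ŋɛv/.

/ŋɛv/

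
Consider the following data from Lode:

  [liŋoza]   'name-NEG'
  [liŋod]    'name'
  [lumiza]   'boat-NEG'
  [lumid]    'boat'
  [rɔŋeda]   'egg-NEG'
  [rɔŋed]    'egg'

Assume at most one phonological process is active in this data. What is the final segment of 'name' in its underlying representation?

/z/

In [liŋoza] and [liŋod] the final segment of 'name' alternates: [z] ~ [d].
If /d/ were underlying and a rule turned it into [z] before the NEG suffix, 'egg' would also alternate; but it has [d] in both [rɔŋeda] and [rɔŋed].
So /z/ is underlying, and a rule of word-final hardening — voiced fricatives become stops word-finally — gives [d].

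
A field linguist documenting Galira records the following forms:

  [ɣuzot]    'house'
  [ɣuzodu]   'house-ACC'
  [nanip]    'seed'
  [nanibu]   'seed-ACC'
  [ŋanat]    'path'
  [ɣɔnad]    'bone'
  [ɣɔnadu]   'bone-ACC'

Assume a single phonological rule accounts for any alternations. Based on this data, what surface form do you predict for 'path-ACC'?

[ŋanadu]

In [ɣuzot] and [ɣuzodu] the final segment of 'house' alternates: [t] ~ [d].
If /d/ were underlying and a rule turned it into [t] in isolation, 'bone' would also alternate; but it has [d] in both [ɣɔnad] and [ɣɔnadu].
So /t/ is underlying, and a rule of intervocalic voicing — voiceless stops become voiced between vowels — gives [d].
From [ŋanat] the stem 'path' is /ŋanat/; between vowels this yields [ŋanadu].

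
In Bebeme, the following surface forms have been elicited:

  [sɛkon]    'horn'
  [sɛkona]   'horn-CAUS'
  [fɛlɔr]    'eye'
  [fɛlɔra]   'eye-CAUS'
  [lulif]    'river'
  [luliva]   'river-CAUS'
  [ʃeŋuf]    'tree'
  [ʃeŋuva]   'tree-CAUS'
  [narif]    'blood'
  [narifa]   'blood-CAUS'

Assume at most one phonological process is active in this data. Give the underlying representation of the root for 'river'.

The stem for 'river' ends in [f] in [lulif] but [v] in [luliva].
Compare 'blood', with invariant [f] in [narif] and [narifa]: an analysis with underlying /f/ and a rule producing [v] before the CAUS suffix would wrongly predict alternation here too.
So /v/ is underlying, and a rule of word-final obstruent devoicing — voiced obstruents become voiceless word-finally — gives [f].
So 'river' = /luliv/.

/luliv/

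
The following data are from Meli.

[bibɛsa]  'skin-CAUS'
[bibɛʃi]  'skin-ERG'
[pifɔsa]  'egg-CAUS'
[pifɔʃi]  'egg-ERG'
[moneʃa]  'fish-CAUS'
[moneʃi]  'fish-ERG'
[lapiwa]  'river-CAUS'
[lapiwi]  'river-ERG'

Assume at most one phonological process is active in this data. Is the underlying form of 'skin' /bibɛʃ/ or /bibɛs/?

/bibɛs/

In [bibɛsa] and [bibɛʃi] the final segment of 'skin' alternates: [s] ~ [ʃ].
The stem 'fish' ([moneʃa], [moneʃi]) shows [ʃ] unchanged in both environments, so [ʃ] cannot be basic with [s] derived before the CAUS suffix.
Therefore /s/ is basic and [ʃ] is derived by palatalization before a front vowel (/s/ becomes palato-alveolar [ʃ] before a front vowel).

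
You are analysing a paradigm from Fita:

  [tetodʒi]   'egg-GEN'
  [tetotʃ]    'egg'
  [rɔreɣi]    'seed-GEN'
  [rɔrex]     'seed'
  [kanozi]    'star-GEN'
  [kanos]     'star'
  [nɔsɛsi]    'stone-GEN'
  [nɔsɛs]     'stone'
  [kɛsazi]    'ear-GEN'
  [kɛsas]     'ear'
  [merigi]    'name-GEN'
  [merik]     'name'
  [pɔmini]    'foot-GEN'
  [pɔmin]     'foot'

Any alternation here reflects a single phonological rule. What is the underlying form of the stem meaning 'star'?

/kanoz/

In [kanozi] and [kanos] the final segment of 'star' alternates: [z] ~ [s].
If /s/ were underlying and a rule turned it into [z] before the GEN suffix, 'stone' would also alternate; but it has [s] in both [nɔsɛsi] and [nɔsɛs].
The alternation reflects word-final obstruent devoicing: voiced obstruents become voiceless word-finally. /z/ is underlying.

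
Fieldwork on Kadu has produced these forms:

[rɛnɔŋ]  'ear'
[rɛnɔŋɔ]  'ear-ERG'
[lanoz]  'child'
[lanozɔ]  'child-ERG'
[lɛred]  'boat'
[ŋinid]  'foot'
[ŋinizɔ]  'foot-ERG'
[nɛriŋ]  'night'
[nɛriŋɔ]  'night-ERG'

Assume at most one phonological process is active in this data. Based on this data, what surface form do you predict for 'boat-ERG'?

[lɛrezɔ]

'foot' shows [d] ~ [z] at the end of the stem ([ŋinid] vs [ŋinizɔ]).
Compare 'child', with invariant [z] in [lanoz] and [lanozɔ]: an analysis with underlying /z/ and a rule producing [d] in isolation would wrongly predict alternation here too.
Therefore /d/ is basic and [z] is derived by intervocalic spirantization (voiced stops become fricatives between vowels).
The one attested form of 'boat', [lɛred], shows underlying /lɛred/. Applying the same rule between vowels gives [lɛrezɔ].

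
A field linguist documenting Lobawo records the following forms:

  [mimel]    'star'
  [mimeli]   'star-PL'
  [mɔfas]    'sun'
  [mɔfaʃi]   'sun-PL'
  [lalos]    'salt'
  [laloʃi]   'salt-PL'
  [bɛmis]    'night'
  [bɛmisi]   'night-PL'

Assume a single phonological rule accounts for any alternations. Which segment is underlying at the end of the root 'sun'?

The stem for 'sun' ends in [s] in [mɔfas] but [ʃ] in [mɔfaʃi].
But 'night' keeps [s] in both environments ([bɛmis], [bɛmisi]), so there is no rule changing /s/ to [ʃ] before the PL suffix.
The underlying segment must be /ʃ/; palato-alveolar /ʃ/ becomes [s] when no front vowel follows, yielding [s] there.

/ʃ/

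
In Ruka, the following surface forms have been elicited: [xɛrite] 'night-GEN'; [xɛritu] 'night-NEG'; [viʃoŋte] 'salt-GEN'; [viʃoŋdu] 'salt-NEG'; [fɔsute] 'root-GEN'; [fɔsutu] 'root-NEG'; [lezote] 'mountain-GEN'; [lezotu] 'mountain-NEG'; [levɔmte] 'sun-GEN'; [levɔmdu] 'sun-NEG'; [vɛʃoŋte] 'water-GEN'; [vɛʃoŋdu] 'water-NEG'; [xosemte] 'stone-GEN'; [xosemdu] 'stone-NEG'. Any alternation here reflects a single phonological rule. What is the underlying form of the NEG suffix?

The NEG morpheme has two allomorphs, [-du] and [-tu].
The GEN suffix, which begins with [t], is invariant after every stem; so [t] is not altered by any rule here.
So the underlying form is /-du/, and voiced stops become voiceless after a vowel.

/-du/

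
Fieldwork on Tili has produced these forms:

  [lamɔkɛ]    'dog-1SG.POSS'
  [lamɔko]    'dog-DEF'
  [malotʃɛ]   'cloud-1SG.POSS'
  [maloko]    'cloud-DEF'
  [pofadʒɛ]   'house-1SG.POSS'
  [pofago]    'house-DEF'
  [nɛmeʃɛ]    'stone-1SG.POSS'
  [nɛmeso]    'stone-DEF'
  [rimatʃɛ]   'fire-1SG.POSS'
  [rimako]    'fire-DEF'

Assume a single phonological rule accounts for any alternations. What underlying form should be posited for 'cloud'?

The stem for 'cloud' ends in [tʃ] in [malotʃɛ] but [k] in [maloko].
The stem 'dog' ([lamɔkɛ], [lamɔko]) shows [k] unchanged in both environments, so [k] cannot be basic with [tʃ] derived before the 1SG.POSS suffix.
So /tʃ/ is underlying, and a rule of depalatalization — palato-alveolar /tʃ/, /dʒ/ and /ʃ/ become [k], [g] and [s] when no front vowel follows — gives [k].

/malotʃ/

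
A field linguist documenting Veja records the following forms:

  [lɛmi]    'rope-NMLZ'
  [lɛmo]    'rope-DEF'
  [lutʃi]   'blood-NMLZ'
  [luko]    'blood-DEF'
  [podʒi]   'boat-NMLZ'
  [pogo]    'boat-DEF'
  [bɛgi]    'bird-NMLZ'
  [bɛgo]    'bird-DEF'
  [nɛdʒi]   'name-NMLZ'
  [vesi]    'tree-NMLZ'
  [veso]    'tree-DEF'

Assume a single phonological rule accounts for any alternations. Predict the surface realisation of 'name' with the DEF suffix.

[nɛgo]

The root 'boat' surfaces as [podʒi] and [pogo], with a stem-final [dʒ] ~ [g] alternation.
If /g/ were underlying and a rule turned it into [dʒ] before the NMLZ suffix, 'bird' would also alternate; but it has [g] in both [bɛgi] and [bɛgo].
Therefore /dʒ/ is basic and [g] is derived by depalatalization (palato-alveolar /tʃ/ and /dʒ/ become [k] and [g] when no front vowel follows).
From [nɛdʒi] the stem 'name' is /nɛdʒ/; when no front vowel follows this yields [nɛgo].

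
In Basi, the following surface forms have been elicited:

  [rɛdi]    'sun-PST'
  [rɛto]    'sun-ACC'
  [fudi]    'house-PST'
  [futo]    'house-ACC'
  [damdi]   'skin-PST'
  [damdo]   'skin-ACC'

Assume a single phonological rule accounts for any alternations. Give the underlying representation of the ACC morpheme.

/-to/

The ACC suffix surfaces as [-do] and [-to], depending on the final segment of the stem.
By contrast the PST suffix keeps its initial [d] throughout — that segment must be underlying.
So the underlying form is /-to/, and voiceless stops become voiced after a nasal.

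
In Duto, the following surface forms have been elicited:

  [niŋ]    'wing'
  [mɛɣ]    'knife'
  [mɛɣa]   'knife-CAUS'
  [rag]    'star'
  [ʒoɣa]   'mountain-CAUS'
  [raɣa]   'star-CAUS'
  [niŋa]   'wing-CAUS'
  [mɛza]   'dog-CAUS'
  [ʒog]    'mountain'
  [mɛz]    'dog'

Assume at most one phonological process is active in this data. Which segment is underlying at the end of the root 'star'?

/g/

The root 'star' surfaces as [rag] and [raɣa], with a stem-final [g] ~ [ɣ] alternation.
Compare 'knife', with invariant [ɣ] in [mɛɣ] and [mɛɣa]: an analysis with underlying /ɣ/ and a rule producing [g] in isolation would wrongly predict alternation here too.
Therefore /g/ is basic and [ɣ] is derived by intervocalic spirantization (voiced stops become fricatives between vowels).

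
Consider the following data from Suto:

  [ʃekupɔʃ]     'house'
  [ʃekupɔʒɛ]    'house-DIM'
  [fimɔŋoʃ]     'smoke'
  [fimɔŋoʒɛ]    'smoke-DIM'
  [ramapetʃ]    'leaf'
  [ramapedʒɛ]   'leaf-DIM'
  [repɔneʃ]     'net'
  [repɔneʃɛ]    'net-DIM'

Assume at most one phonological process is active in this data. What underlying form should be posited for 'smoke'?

'smoke' shows [ʃ] ~ [ʒ] at the end of the stem ([fimɔŋoʃ] vs [fimɔŋoʒɛ]).
But 'net' keeps [ʃ] in both environments ([repɔneʃ], [repɔneʃɛ]), so there is no rule changing /ʃ/ to [ʒ] before the DIM suffix.
So /ʒ/ is underlying, and a rule of word-final obstruent devoicing — voiced obstruents become voiceless word-finally — gives [ʃ].

/fimɔŋoʒ/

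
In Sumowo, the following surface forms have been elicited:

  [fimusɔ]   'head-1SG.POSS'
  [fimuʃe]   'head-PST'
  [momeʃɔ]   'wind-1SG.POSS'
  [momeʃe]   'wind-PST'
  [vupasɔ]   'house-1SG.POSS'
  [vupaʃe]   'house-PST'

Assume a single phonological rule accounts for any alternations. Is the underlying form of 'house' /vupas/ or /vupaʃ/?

'house' shows [s] ~ [ʃ] at the end of the stem ([vupasɔ] vs [vupaʃe]).
But 'wind' keeps [ʃ] in both environments ([momeʃɔ], [momeʃe]), so there is no rule changing /ʃ/ to [s] before the 1SG.POSS suffix.
The alternation reflects palatalization before a front vowel: /s/ becomes palato-alveolar [ʃ] before a front vowel. /s/ is underlying.

/vupas/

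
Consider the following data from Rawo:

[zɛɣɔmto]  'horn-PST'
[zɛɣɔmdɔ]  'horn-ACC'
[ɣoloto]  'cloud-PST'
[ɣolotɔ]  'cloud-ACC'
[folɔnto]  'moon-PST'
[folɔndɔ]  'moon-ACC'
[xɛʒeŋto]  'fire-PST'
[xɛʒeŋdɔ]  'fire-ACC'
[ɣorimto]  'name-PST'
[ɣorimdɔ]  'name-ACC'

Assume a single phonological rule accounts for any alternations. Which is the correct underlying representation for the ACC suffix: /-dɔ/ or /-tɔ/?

/-dɔ/

The ACC suffix surfaces as [-dɔ] and [-tɔ], depending on the final segment of the stem.
By contrast the PST suffix keeps its initial [t] throughout — that segment must be underlying.
The ACC suffix is therefore /-dɔ/ underlyingly, with post-vocalic devoicing: voiced stops become voiceless after a vowel.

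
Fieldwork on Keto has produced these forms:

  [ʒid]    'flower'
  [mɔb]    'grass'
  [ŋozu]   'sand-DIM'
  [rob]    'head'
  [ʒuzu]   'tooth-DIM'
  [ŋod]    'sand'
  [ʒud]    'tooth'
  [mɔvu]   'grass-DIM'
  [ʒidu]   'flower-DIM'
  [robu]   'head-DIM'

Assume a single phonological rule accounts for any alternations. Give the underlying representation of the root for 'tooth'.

In [ʒuzu] and [ʒud] the final segment of 'tooth' alternates: [z] ~ [d].
But 'flower' keeps [d] in both environments ([ʒidu], [ʒid]), so there is no rule changing /d/ to [z] before the DIM suffix.
So /z/ is underlying, and a rule of word-final hardening — voiced fricatives become stops word-finally — gives [d].
So 'tooth' = /ʒuz/.

/ʒuz/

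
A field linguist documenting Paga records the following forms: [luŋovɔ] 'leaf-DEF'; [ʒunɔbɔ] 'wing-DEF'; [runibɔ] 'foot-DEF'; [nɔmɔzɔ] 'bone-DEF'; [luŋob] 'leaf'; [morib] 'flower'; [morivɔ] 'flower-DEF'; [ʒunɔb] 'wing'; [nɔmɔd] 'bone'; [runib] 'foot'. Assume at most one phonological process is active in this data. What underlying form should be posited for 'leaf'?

/luŋov/

The root 'leaf' surfaces as [luŋob] and [luŋovɔ], with a stem-final [b] ~ [v] alternation.
Compare 'wing', with invariant [b] in [ʒunɔb] and [ʒunɔbɔ]: an analysis with underlying /b/ and a rule producing [v] before the DEF suffix would wrongly predict alternation here too.
The alternation reflects word-final hardening: voiced fricatives become stops word-finally. /v/ is underlying.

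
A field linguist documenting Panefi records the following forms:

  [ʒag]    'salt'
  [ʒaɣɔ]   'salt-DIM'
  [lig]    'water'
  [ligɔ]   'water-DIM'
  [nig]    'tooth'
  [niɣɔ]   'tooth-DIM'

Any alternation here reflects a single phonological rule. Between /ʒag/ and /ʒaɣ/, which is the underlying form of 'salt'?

The stem for 'salt' ends in [g] in [ʒag] but [ɣ] in [ʒaɣɔ].
If /g/ were underlying and a rule turned it into [ɣ] before the DIM suffix, 'water' would also alternate; but it has [g] in both [lig] and [ligɔ].
Therefore /ɣ/ is basic and [g] is derived by word-final hardening (voiced fricatives become stops word-finally).

/ʒaɣ/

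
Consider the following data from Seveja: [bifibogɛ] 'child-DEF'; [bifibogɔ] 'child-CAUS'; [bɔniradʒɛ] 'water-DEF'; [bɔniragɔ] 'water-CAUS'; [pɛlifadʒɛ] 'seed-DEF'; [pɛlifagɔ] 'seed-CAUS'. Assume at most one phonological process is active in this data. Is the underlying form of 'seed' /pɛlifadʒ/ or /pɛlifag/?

The stem for 'seed' ends in [dʒ] in [pɛlifadʒɛ] but [g] in [pɛlifagɔ].
The stem 'child' ([bifibogɛ], [bifibogɔ]) shows [g] unchanged in both environments, so [g] cannot be basic with [dʒ] derived before the DEF suffix.
So /dʒ/ is underlying, and a rule of depalatalization — palato-alveolar /dʒ/ becomes [g] when no front vowel follows — gives [g].

/pɛlifadʒ/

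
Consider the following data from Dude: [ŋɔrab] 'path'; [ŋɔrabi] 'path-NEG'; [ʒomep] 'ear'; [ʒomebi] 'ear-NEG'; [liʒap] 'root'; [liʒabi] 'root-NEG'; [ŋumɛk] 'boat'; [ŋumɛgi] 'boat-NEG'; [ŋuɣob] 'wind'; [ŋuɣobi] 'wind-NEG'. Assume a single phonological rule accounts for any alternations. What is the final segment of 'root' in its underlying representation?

The root 'root' surfaces as [liʒap] and [liʒabi], with a stem-final [p] ~ [b] alternation.
But 'path' keeps [b] in both environments ([ŋɔrab], [ŋɔrabi]), so there is no rule changing /b/ to [p] in isolation.
So /p/ is underlying, and a rule of intervocalic voicing — voiceless stops become voiced between vowels — gives [b].

/p/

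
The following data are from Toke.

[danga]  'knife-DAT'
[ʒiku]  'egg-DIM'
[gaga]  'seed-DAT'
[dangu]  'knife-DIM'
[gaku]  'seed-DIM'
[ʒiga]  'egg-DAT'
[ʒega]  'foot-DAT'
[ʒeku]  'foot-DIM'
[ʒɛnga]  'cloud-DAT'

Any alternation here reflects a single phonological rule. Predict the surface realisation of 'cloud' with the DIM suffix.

[ʒɛngu]

The DIM morpheme has two allomorphs, [-gu] and [-ku].
The DAT suffix, which begins with [g], is invariant after every stem; so [g] is not altered by any rule here.
So the underlying form is /-ku/, and voiceless stops become voiced after a nasal.
After 'cloud', which ends in a nasal, the suffix surfaces as [-gu], giving [ʒɛngu].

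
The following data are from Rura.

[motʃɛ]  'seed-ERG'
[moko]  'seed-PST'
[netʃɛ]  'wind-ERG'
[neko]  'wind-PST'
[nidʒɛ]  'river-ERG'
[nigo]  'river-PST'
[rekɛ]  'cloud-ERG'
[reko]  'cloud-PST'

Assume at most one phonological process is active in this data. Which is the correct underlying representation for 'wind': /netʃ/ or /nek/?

'wind' shows [tʃ] ~ [k] at the end of the stem ([netʃɛ] vs [neko]).
If /k/ were underlying and a rule turned it into [tʃ] before the ERG suffix, 'cloud' would also alternate; but it has [k] in both [rekɛ] and [reko].
Therefore /tʃ/ is basic and [k] is derived by depalatalization (palato-alveolar /tʃ/ and /dʒ/ become [k] and [g] when no front vowel follows).

/netʃ/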